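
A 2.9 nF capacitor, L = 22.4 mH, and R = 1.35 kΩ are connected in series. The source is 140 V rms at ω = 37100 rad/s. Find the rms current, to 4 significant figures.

16.34 mA

X_L = ωL = 831.0 Ω
X_C = 1/(ωC) = 9295 Ω
Net reactance X = X_L − X_C = -8464 Ω
Z = 1350 − j8464 Ω
|Z| = √(1350² + 8464²) = 8570 Ω
I = V/|Z| = 140/8570 = 16.34 mA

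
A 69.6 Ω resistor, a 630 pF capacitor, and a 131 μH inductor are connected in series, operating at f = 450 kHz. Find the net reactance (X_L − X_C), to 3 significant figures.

ω = 2πf = 2.827e+06 rad/s
X_L = ωL = 370 Ω
X_C = 1/(ωC) = 561 Ω
X = 370 − 561 = -191 Ω

-191 Ω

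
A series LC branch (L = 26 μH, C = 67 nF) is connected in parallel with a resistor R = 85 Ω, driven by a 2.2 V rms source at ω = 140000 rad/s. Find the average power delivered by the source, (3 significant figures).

56.9 mW

X_L = ωL = 3.64 Ω
X_C = 1/(ωC) = 107 Ω
Branch 1: Z₁ = R = 85.0 Ω
Branch 2 (series LC): Z₂ = j(X_L − X_C) = −j103 Ω
Parallel: Z = Z₁Z₂/(Z₁+Z₂), |Z| = 65.6 Ω, ∠Z = -39.5°
I = V/|Z| = 33.6 mA
P = VI cos φ = 2.2 × 0.0336 × cos(-39.5°) = 56.9 mW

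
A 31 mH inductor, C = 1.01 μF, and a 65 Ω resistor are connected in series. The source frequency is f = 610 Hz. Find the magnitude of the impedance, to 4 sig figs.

153.9 Ω

ω = 2πf = 3833 rad/s
X_L = ωL = 118.8 Ω
X_C = 1/(ωC) = 258.3 Ω
Net reactance X = X_L − X_C = -139.5 Ω
Z = 65.00 − j139.5 Ω
|Z| = √(65.00² + 139.5²) = 153.9 Ω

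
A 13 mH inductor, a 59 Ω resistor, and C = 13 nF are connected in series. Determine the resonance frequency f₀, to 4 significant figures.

12.24 kHz

ω₀ = 1/√(LC) = 1/√(0.013 × 1.3e-08) = 76920 rad/s
f₀ = ω₀/(2π) = 12.24 kHz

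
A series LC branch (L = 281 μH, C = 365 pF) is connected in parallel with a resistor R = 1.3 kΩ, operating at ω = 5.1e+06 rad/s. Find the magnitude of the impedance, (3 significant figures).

X_L = ωL = 1430 Ω
X_C = 1/(ωC) = 537 Ω
Branch 1: Z₁ = R = 1300 Ω
Branch 2 (series LC): Z₂ = j(X_L − X_C) = j896 Ω
Parallel: Z = Z₁Z₂/(Z₁+Z₂), |Z| = 738 Ω, ∠Z = 55.4°

738 Ω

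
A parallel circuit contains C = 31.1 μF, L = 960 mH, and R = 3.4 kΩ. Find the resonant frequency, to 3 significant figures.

29.1 Hz

ω₀ = 1/√(LC) = 1/√(0.96 × 3.11e-05) = 183.0 rad/s
f₀ = ω₀/(2π) = 29.1 Hz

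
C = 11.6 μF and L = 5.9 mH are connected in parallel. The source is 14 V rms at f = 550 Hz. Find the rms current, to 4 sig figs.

ω = 2πf = 3456 rad/s
X_L = ωL = 20.39 Ω
X_C = 1/(ωC) = 24.95 Ω
Parallel: admittances add. Y = 1/(jωL) + jωC
Y = (0 − j0.008959) S
|Y| = 0.008959 S → |Z| = 1/|Y| = 111.6 Ω, ∠Z = −∠Y = 90.00°
I = V/|Z| = 14/111.6 = 125.4 mA

125.4 mA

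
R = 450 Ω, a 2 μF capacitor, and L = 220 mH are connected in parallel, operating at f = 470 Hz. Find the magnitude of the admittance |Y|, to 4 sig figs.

ω = 2πf = 2953 rad/s
X_L = ωL = 649.7 Ω
X_C = 1/(ωC) = 169.3 Ω
Parallel: admittances add. Y = 1/R + 1/(jωL) + jωC
Y = (0.002222 + j0.004367) S
|Y| = 0.004900 S → |Z| = 1/|Y| = 204.1 Ω, ∠Z = −∠Y = -63.03°

4.900 mS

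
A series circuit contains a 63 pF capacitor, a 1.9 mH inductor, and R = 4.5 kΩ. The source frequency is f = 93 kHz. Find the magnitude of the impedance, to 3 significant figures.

26400 Ω

ω = 2πf = 584300 rad/s
X_L = ωL = 1110 Ω
X_C = 1/(ωC) = 27200 Ω
Net reactance X = X_L − X_C = -26100 Ω
Z = 4500 − j26100 Ω
|Z| = √(4500² + 26100²) = 26400 Ω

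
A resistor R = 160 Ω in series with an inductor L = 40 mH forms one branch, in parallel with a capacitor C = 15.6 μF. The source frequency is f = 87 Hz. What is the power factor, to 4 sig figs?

0.6237

ω = 2πf = 546.6 rad/s
X_L = ωL = 21.87 Ω
X_C = 1/(ωC) = 117.3 Ω
Branch 1 (R+jX_L): Z₁ = 160.0 + j21.87 Ω, |Z₁| = 161.5 Ω
Branch 2 (−jX_C): Z₂ = −j117.3 Ω
Parallel: Z = Z₁Z₂/(Z₁+Z₂), |Z| = 101.7 Ω, ∠Z = -51.41°
cos φ = cos(-51.41°) = 0.6237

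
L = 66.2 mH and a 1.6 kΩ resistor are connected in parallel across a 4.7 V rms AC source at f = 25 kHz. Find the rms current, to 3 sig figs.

ω = 2πf = 157100 rad/s
X_L = ωL = 10400 Ω
Parallel: admittances add. Y = 1/R + 1/(jωL)
Y = (0.000625 − j9.62e-05) S
|Y| = 0.000632 S → |Z| = 1/|Y| = 1580 Ω, ∠Z = −∠Y = 8.75°
I = V/|Z| = 4.7/1580 = 2.97 mA

2.97 mA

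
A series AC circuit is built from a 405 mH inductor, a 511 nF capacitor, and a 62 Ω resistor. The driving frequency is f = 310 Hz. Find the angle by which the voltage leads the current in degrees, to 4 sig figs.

ω = 2πf = 1948 rad/s
X_L = ωL = 788.9 Ω
X_C = 1/(ωC) = 1005 Ω
Net reactance X = X_L − X_C = -215.8 Ω
Z = 62.00 − j215.8 Ω
|Z| = √(62.00² + 215.8²) = 224.6 Ω
∠Z = arctan(-215.8/62.00) = -73.97°

-73.97°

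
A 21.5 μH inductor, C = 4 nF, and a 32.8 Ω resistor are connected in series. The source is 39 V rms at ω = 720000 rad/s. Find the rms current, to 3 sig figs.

X_L = ωL = 15.5 Ω
X_C = 1/(ωC) = 347 Ω
Net reactance X = X_L − X_C = -332 Ω
Z = 32.8 − j332 Ω
|Z| = √(32.8² + 332²) = 333 Ω
I = V/|Z| = 39/333 = 117 mA

117 mA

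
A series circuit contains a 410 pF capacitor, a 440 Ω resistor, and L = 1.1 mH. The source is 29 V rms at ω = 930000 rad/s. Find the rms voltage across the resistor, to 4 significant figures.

X_L = ωL = 1023 Ω
X_C = 1/(ωC) = 2623 Ω
Net reactance X = X_L − X_C = -1600 Ω
Z = 440.0 − j1600 Ω
|Z| = √(440.0² + 1600²) = 1659 Ω
I = V/|Z| = 17.48 mA
V_R = I·|Z_R| = 0.01748 × 440.0 = 7.691 V

7.691 V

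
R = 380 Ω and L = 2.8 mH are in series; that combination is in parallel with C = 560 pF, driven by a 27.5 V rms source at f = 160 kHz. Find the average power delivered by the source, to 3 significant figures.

35.6 mW

ω = 2πf = 1.005e+06 rad/s
X_L = ωL = 2810 Ω
X_C = 1/(ωC) = 1780 Ω
Branch 1 (R+jX_L): Z₁ = 380 + j2810 Ω, |Z₁| = 2840 Ω
Branch 2 (−jX_C): Z₂ = −j1780 Ω
Parallel: Z = Z₁Z₂/(Z₁+Z₂), |Z| = 4560 Ω, ∠Z = -77.6°
I = V/|Z| = 6.03 mA
P = VI cos φ = 27.5 × 0.00603 × cos(-77.6°) = 35.6 mW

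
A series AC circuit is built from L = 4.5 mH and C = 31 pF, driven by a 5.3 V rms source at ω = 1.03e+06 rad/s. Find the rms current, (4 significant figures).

198.6 μA

X_L = ωL = 4635 Ω
X_C = 1/(ωC) = 31320 Ω
Net reactance X = X_L − X_C = -26680 Ω
Z = − j26680 Ω
|Z| = √(0² + 26680²) = 26680 Ω
I = V/|Z| = 5.3/26680 = 198.6 μA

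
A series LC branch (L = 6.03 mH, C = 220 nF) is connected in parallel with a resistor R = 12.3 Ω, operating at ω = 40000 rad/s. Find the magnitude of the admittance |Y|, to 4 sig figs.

81.68 mS

X_L = ωL = 241.2 Ω
X_C = 1/(ωC) = 113.6 Ω
Branch 1: Z₁ = R = 12.30 Ω
Branch 2 (series LC): Z₂ = j(X_L − X_C) = j127.6 Ω
Parallel: Z = Z₁Z₂/(Z₁+Z₂), |Z| = 12.24 Ω, ∠Z = 5.508°
|Y| = 1/|Z| = 81.68 mS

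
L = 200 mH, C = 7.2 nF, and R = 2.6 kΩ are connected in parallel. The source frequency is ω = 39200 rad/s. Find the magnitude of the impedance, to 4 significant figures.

2412 Ω

X_L = ωL = 7840 Ω
X_C = 1/(ωC) = 3543 Ω
Parallel: admittances add. Y = 1/R + 1/(jωL) + jωC
Y = (0.0003846 + j0.0001547) S
|Y| = 0.0004146 S → |Z| = 1/|Y| = 2412 Ω, ∠Z = −∠Y = -21.91°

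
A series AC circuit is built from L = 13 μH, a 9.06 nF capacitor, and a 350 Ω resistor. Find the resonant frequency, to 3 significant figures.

ω₀ = 1/√(LC) = 1/√(1.3e-05 × 9.06e-09) = 2.914e+06 rad/s
f₀ = ω₀/(2π) = 464 kHz

464 kHz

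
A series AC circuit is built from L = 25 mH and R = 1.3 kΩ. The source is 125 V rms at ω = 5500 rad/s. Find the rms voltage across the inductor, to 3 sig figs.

X_L = ωL = 138 Ω
Z = 1300 + j138 Ω
|Z| = √(1300² + 138²) = 1310 Ω
I = V/|Z| = 95.6 mA
V_L = I·|Z_L| = 0.0956 × 138 = 13.1 V

13.1 V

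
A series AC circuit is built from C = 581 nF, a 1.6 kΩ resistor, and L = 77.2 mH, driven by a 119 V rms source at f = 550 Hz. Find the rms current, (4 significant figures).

73.61 mA

ω = 2πf = 3456 rad/s
X_L = ωL = 266.8 Ω
X_C = 1/(ωC) = 498.1 Ω
Net reactance X = X_L − X_C = -231.3 Ω
Z = 1600 − j231.3 Ω
|Z| = √(1600² + 231.3²) = 1617 Ω
I = V/|Z| = 119/1617 = 73.61 mA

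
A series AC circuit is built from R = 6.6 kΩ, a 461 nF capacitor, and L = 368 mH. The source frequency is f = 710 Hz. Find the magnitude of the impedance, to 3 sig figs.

ω = 2πf = 4461 rad/s
X_L = ωL = 1640 Ω
X_C = 1/(ωC) = 486 Ω
Net reactance X = X_L − X_C = 1160 Ω
Z = 6600 + j1160 Ω
|Z| = √(6600² + 1160²) = 6700 Ω

6700 Ω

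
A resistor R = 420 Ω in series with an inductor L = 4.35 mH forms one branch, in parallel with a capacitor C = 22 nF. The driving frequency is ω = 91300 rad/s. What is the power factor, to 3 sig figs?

X_L = ωL = 397 Ω
X_C = 1/(ωC) = 498 Ω
Branch 1 (R+jX_L): Z₁ = 420 + j397 Ω, |Z₁| = 578 Ω
Branch 2 (−jX_C): Z₂ = −j498 Ω
Parallel: Z = Z₁Z₂/(Z₁+Z₂), |Z| = 666 Ω, ∠Z = -33.1°
cos φ = cos(-33.1°) = 0.838

0.838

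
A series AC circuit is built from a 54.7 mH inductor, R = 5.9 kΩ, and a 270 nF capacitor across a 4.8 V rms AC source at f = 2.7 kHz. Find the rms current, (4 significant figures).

807.7 μA

ω = 2πf = 16960 rad/s
X_L = ωL = 928.0 Ω
X_C = 1/(ωC) = 218.3 Ω
Net reactance X = X_L − X_C = 709.6 Ω
Z = 5900 + j709.6 Ω
|Z| = √(5900² + 709.6²) = 5943 Ω
I = V/|Z| = 4.8/5943 = 807.7 μA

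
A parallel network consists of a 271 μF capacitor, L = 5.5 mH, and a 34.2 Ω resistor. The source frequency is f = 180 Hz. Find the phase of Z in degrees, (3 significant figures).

ω = 2πf = 1131 rad/s
X_L = ωL = 6.22 Ω
X_C = 1/(ωC) = 3.26 Ω
Parallel: admittances add. Y = 1/R + 1/(jωL) + jωC
Y = (0.0292 + j0.146) S
|Y| = 0.149 S → |Z| = 1/|Y| = 6.73 Ω, ∠Z = −∠Y = -78.7°

-78.7°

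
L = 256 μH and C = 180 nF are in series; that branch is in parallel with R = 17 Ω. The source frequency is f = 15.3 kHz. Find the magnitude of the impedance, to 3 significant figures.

15.1 Ω

ω = 2πf = 96130 rad/s
X_L = ωL = 24.6 Ω
X_C = 1/(ωC) = 57.8 Ω
Branch 1: Z₁ = R = 17.0 Ω
Branch 2 (series LC): Z₂ = j(X_L − X_C) = −j33.2 Ω
Parallel: Z = Z₁Z₂/(Z₁+Z₂), |Z| = 15.1 Ω, ∠Z = -27.1°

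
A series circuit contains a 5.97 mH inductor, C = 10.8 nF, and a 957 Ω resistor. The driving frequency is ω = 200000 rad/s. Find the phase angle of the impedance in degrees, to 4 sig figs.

37.38°

X_L = ωL = 1194 Ω
X_C = 1/(ωC) = 463.0 Ω
Net reactance X = X_L − X_C = 731.0 Ω
Z = 957.0 + j731.0 Ω
|Z| = √(957.0² + 731.0²) = 1204 Ω
∠Z = arctan(731.0/957.0) = 37.38°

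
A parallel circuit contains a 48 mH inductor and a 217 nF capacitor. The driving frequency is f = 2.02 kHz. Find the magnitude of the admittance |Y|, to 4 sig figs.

ω = 2πf = 12690 rad/s
X_L = ωL = 609.2 Ω
X_C = 1/(ωC) = 363.1 Ω
Parallel: admittances add. Y = 1/(jωL) + jωC
Y = (0 + j0.001113) S
|Y| = 0.001113 S → |Z| = 1/|Y| = 898.7 Ω, ∠Z = −∠Y = -90.00°

1.113 mS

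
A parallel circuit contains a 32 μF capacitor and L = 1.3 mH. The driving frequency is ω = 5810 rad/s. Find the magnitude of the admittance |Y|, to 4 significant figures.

53.52 mS

X_L = ωL = 7.553 Ω
X_C = 1/(ωC) = 5.379 Ω
Parallel: admittances add. Y = 1/(jωL) + jωC
Y = (0 + j0.05352) S
|Y| = 0.05352 S → |Z| = 1/|Y| = 18.68 Ω, ∠Z = −∠Y = -90.00°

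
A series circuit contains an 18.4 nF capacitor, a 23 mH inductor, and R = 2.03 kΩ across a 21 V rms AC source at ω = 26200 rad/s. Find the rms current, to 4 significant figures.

X_L = ωL = 602.6 Ω
X_C = 1/(ωC) = 2074 Ω
Net reactance X = X_L − X_C = -1472 Ω
Z = 2030 − j1472 Ω
|Z| = √(2030² + 1472²) = 2507 Ω
I = V/|Z| = 21/2507 = 8.375 mA

8.375 mA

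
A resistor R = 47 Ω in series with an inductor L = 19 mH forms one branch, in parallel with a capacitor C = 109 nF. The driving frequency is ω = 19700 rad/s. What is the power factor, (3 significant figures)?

X_L = ωL = 374 Ω
X_C = 1/(ωC) = 466 Ω
Branch 1 (R+jX_L): Z₁ = 47.0 + j374 Ω, |Z₁| = 377 Ω
Branch 2 (−jX_C): Z₂ = −j466 Ω
Parallel: Z = Z₁Z₂/(Z₁+Z₂), |Z| = 1710 Ω, ∠Z = 55.6°
cos φ = cos(55.6°) = 0.565

0.565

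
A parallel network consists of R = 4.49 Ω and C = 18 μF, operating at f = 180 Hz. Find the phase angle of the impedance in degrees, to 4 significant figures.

ω = 2πf = 1131 rad/s
X_C = 1/(ωC) = 49.12 Ω
Parallel: admittances add. Y = 1/R + jωC
Y = (0.2227 + j0.02036) S
|Y| = 0.2236 S → |Z| = 1/|Y| = 4.471 Ω, ∠Z = −∠Y = -5.223°

-5.223°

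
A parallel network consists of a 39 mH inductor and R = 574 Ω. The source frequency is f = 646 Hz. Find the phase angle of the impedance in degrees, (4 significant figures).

74.58°

ω = 2πf = 4059 rad/s
X_L = ωL = 158.3 Ω
Parallel: admittances add. Y = 1/R + 1/(jωL)
Y = (0.001742 − j0.006317) S
|Y| = 0.006553 S → |Z| = 1/|Y| = 152.6 Ω, ∠Z = −∠Y = 74.58°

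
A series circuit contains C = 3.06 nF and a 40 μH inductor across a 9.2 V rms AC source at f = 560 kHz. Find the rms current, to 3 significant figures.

192 mA

ω = 2πf = 3.519e+06 rad/s
X_L = ωL = 141 Ω
X_C = 1/(ωC) = 92.9 Ω
Net reactance X = X_L − X_C = 47.9 Ω
Z = j47.9 Ω
|Z| = √(0² + 47.9²) = 47.9 Ω
I = V/|Z| = 9.2/47.9 = 192 mA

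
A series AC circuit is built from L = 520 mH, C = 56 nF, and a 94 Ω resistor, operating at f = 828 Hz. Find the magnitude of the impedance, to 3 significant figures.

733 Ω

ω = 2πf = 5202 rad/s
X_L = ωL = 2710 Ω
X_C = 1/(ωC) = 3430 Ω
Net reactance X = X_L − X_C = -727 Ω
Z = 94.0 − j727 Ω
|Z| = √(94.0² + 727²) = 733 Ω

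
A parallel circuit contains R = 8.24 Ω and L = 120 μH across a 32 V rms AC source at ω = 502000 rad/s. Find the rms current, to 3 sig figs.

3.92 A

X_L = ωL = 60.2 Ω
Parallel: admittances add. Y = 1/R + 1/(jωL)
Y = (0.121 − j0.0166) S
|Y| = 0.122 S → |Z| = 1/|Y| = 8.16 Ω, ∠Z = −∠Y = 7.79°
I = V/|Z| = 32/8.16 = 3.92 A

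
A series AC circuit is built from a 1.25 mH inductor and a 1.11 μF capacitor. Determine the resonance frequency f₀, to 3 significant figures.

ω₀ = 1/√(LC) = 1/√(0.00125 × 1.11e-06) = 26850 rad/s
f₀ = ω₀/(2π) = 4.27 kHz

4.27 kHz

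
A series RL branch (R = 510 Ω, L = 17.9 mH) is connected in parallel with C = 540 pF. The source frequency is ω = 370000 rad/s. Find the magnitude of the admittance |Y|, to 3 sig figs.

X_L = ωL = 6620 Ω
X_C = 1/(ωC) = 5010 Ω
Branch 1 (R+jX_L): Z₁ = 510 + j6620 Ω, |Z₁| = 6640 Ω
Branch 2 (−jX_C): Z₂ = −j5010 Ω
Parallel: Z = Z₁Z₂/(Z₁+Z₂), |Z| = 19600 Ω, ∠Z = -76.9°
|Y| = 1/|Z| = 51.0 μS

51.0 μS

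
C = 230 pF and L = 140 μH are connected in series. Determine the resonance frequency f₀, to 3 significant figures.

887 kHz

ω₀ = 1/√(LC) = 1/√(0.00014 × 2.3e-10) = 5.573e+06 rad/s
f₀ = ω₀/(2π) = 887 kHz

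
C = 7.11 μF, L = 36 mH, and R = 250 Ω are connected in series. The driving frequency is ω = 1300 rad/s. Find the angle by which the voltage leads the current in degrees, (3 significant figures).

X_L = ωL = 46.8 Ω
X_C = 1/(ωC) = 108 Ω
Net reactance X = X_L − X_C = -61.4 Ω
Z = 250 − j61.4 Ω
|Z| = √(250² + 61.4²) = 257 Ω
∠Z = arctan(-61.4/250) = -13.8°

-13.8°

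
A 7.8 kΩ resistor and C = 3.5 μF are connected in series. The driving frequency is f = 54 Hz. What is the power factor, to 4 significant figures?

0.9942

ω = 2πf = 339.3 rad/s
X_C = 1/(ωC) = 842.1 Ω
Z = 7800 − j842.1 Ω
|Z| = √(7800² + 842.1²) = 7845 Ω
∠Z = arctan(-842.1/7800) = -6.162°
cos φ = cos(-6.162°) = 0.9942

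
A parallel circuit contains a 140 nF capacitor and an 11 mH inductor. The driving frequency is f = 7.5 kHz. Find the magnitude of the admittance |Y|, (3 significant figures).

ω = 2πf = 47120 rad/s
X_L = ωL = 518 Ω
X_C = 1/(ωC) = 152 Ω
Parallel: admittances add. Y = 1/(jωL) + jωC
Y = (0 + j0.00467) S
|Y| = 0.00467 S → |Z| = 1/|Y| = 214 Ω, ∠Z = −∠Y = -90.0°

4.67 mS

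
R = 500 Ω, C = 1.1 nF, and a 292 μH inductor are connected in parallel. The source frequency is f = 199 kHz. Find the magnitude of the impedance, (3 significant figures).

413 Ω

ω = 2πf = 1.25e+06 rad/s
X_L = ωL = 365 Ω
X_C = 1/(ωC) = 727 Ω
Parallel: admittances add. Y = 1/R + 1/(jωL) + jωC
Y = (0.00200 − j0.00136) S
|Y| = 0.00242 S → |Z| = 1/|Y| = 413 Ω, ∠Z = −∠Y = 34.3°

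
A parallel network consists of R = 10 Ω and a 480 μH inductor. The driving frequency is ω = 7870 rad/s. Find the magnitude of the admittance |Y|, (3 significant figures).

283 mS

X_L = ωL = 3.78 Ω
Parallel: admittances add. Y = 1/R + 1/(jωL)
Y = (0.100 − j0.265) S
|Y| = 0.283 S → |Z| = 1/|Y| = 3.53 Ω, ∠Z = −∠Y = 69.3°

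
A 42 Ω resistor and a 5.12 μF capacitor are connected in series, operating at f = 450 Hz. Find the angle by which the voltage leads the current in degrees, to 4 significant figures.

-58.70°

ω = 2πf = 2827 rad/s
X_C = 1/(ωC) = 69.08 Ω
Z = 42.00 − j69.08 Ω
|Z| = √(42.00² + 69.08²) = 80.84 Ω
∠Z = arctan(-69.08/42.00) = -58.70°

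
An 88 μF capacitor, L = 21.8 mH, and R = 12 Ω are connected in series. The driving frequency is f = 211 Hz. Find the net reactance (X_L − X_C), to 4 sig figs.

20.33 Ω

ω = 2πf = 1326 rad/s
X_L = ωL = 28.90 Ω
X_C = 1/(ωC) = 8.571 Ω
X = 28.90 − 8.571 = 20.33 Ω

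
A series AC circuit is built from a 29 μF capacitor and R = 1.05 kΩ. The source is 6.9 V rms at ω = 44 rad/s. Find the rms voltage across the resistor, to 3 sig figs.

X_C = 1/(ωC) = 784 Ω
Z = 1050 − j784 Ω
|Z| = √(1050² + 784²) = 1310 Ω
I = V/|Z| = 5.27 mA
V_R = I·|Z_R| = 0.00527 × 1050 = 5.53 V

5.53 V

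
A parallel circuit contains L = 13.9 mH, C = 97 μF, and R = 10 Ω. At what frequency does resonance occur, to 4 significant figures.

ω₀ = 1/√(LC) = 1/√(0.0139 × 9.7e-05) = 861.2 rad/s
f₀ = ω₀/(2π) = 137.1 Hz

137.1 Hz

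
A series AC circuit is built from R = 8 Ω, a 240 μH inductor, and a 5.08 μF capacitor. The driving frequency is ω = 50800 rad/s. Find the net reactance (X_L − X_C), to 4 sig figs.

X_L = ωL = 12.19 Ω
X_C = 1/(ωC) = 3.875 Ω
X = 12.19 − 3.875 = 8.317 Ω

8.317 Ω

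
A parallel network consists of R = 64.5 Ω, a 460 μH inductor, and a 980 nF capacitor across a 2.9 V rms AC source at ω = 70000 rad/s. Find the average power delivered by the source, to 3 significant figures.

130 mW

X_L = ωL = 32.2 Ω
X_C = 1/(ωC) = 14.6 Ω
Parallel: admittances add. Y = 1/R + 1/(jωL) + jωC
Y = (0.0155 + j0.0375) S
|Y| = 0.0406 S → |Z| = 1/|Y| = 24.6 Ω, ∠Z = −∠Y = -67.6°
I = V/|Z| = 118 mA
P = VI cos φ = 2.9 × 0.118 × cos(-67.6°) = 130 mW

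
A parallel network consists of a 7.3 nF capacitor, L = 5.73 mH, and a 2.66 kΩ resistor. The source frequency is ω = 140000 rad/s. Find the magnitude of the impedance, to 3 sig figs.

X_L = ωL = 802 Ω
X_C = 1/(ωC) = 978 Ω
Parallel: admittances add. Y = 1/R + 1/(jωL) + jωC
Y = (0.000376 − j0.000225) S
|Y| = 0.000438 S → |Z| = 1/|Y| = 2280 Ω, ∠Z = −∠Y = 30.9°

2280 Ω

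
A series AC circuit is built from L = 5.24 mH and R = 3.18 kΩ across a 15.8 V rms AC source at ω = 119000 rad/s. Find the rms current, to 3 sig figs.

X_L = ωL = 624 Ω
Z = 3180 + j624 Ω
|Z| = √(3180² + 624²) = 3240 Ω
I = V/|Z| = 15.8/3240 = 4.88 mA

4.88 mA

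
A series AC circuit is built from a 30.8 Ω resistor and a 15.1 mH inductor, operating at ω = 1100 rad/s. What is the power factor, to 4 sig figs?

X_L = ωL = 16.61 Ω
Z = 30.80 + j16.61 Ω
|Z| = √(30.80² + 16.61²) = 34.99 Ω
∠Z = arctan(16.61/30.80) = 28.34°
cos φ = cos(28.34°) = 0.8802

0.8802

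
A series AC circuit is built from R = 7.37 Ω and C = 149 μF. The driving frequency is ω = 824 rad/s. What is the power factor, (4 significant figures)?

X_C = 1/(ωC) = 8.145 Ω
Z = 7.370 − j8.145 Ω
|Z| = √(7.370² + 8.145²) = 10.98 Ω
∠Z = arctan(-8.145/7.370) = -47.86°
cos φ = cos(-47.86°) = 0.6710

0.6710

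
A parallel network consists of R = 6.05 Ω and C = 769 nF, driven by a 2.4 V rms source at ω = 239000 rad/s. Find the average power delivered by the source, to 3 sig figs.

952 mW

X_C = 1/(ωC) = 5.44 Ω
Parallel: admittances add. Y = 1/R + jωC
Y = (0.165 + j0.184) S
|Y| = 0.247 S → |Z| = 1/|Y| = 4.05 Ω, ∠Z = −∠Y = -48.0°
I = V/|Z| = 593 mA
P = VI cos φ = 2.4 × 0.593 × cos(-48.0°) = 952 mW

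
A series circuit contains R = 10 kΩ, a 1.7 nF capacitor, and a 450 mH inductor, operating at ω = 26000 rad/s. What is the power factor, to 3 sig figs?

X_L = ωL = 11700 Ω
X_C = 1/(ωC) = 22600 Ω
Net reactance X = X_L − X_C = -10900 Ω
Z = 10000 − j10900 Ω
|Z| = √(10000² + 10900²) = 14800 Ω
∠Z = arctan(-10900/10000) = -47.5°
cos φ = cos(-47.5°) = 0.675

0.675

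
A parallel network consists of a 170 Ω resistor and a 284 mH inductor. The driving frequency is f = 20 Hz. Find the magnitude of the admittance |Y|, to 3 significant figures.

ω = 2πf = 125.7 rad/s
X_L = ωL = 35.7 Ω
Parallel: admittances add. Y = 1/R + 1/(jωL)
Y = (0.00588 − j0.0280) S
|Y| = 0.0286 S → |Z| = 1/|Y| = 34.9 Ω, ∠Z = −∠Y = 78.1°

28.6 mS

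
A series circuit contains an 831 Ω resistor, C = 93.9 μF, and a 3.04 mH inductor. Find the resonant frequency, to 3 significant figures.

298 Hz

ω₀ = 1/√(LC) = 1/√(0.00304 × 9.39e-05) = 1872 rad/s
f₀ = ω₀/(2π) = 298 Hz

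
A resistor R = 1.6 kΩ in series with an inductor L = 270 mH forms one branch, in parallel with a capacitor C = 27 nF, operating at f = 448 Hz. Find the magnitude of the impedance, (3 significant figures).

ω = 2πf = 2815 rad/s
X_L = ωL = 760 Ω
X_C = 1/(ωC) = 13200 Ω
Branch 1 (R+jX_L): Z₁ = 1600 + j760 Ω, |Z₁| = 1770 Ω
Branch 2 (−jX_C): Z₂ = −j13200 Ω
Parallel: Z = Z₁Z₂/(Z₁+Z₂), |Z| = 1860 Ω, ∠Z = 18.1°

1860 Ω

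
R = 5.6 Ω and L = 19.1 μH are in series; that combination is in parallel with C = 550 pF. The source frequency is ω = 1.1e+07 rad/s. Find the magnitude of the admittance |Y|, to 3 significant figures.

X_L = ωL = 210 Ω
X_C = 1/(ωC) = 165 Ω
Branch 1 (R+jX_L): Z₁ = 5.60 + j210 Ω, |Z₁| = 210 Ω
Branch 2 (−jX_C): Z₂ = −j165 Ω
Parallel: Z = Z₁Z₂/(Z₁+Z₂), |Z| = 769 Ω, ∠Z = -84.4°
|Y| = 1/|Z| = 1.30 mS

1.30 mS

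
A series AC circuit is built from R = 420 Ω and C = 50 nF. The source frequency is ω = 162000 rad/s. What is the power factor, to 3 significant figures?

X_C = 1/(ωC) = 123 Ω
Z = 420 − j123 Ω
|Z| = √(420² + 123²) = 438 Ω
∠Z = arctan(-123/420) = -16.4°
cos φ = cos(-16.4°) = 0.959

0.959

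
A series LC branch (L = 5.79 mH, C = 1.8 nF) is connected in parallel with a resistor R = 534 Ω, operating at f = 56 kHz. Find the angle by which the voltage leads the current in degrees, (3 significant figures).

49.4°

ω = 2πf = 351900 rad/s
X_L = ωL = 2040 Ω
X_C = 1/(ωC) = 1580 Ω
Branch 1: Z₁ = R = 534 Ω
Branch 2 (series LC): Z₂ = j(X_L − X_C) = j458 Ω
Parallel: Z = Z₁Z₂/(Z₁+Z₂), |Z| = 348 Ω, ∠Z = 49.4°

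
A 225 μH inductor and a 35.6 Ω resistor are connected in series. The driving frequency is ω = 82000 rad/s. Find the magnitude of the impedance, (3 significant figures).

40.1 Ω

X_L = ωL = 18.4 Ω
Z = 35.6 + j18.4 Ω
|Z| = √(35.6² + 18.4²) = 40.1 Ω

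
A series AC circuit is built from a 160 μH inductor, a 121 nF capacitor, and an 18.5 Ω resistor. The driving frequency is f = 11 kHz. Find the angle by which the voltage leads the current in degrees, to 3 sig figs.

ω = 2πf = 69120 rad/s
X_L = ωL = 11.1 Ω
X_C = 1/(ωC) = 120 Ω
Net reactance X = X_L − X_C = -109 Ω
Z = 18.5 − j109 Ω
|Z| = √(18.5² + 109²) = 110 Ω
∠Z = arctan(-109/18.5) = -80.3°

-80.3°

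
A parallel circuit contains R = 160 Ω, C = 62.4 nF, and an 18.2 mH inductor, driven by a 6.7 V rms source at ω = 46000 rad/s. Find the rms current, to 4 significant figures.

43.35 mA

X_L = ωL = 837.2 Ω
X_C = 1/(ωC) = 348.4 Ω
Parallel: admittances add. Y = 1/R + 1/(jωL) + jωC
Y = (0.006250 + j0.001676) S
|Y| = 0.006471 S → |Z| = 1/|Y| = 154.5 Ω, ∠Z = −∠Y = -15.01°
I = V/|Z| = 6.7/154.5 = 43.35 mA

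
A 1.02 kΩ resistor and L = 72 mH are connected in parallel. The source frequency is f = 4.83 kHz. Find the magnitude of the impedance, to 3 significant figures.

924 Ω

ω = 2πf = 30350 rad/s
X_L = ωL = 2190 Ω
Parallel: admittances add. Y = 1/R + 1/(jωL)
Y = (0.000980 − j0.000458) S
|Y| = 0.00108 S → |Z| = 1/|Y| = 924 Ω, ∠Z = −∠Y = 25.0°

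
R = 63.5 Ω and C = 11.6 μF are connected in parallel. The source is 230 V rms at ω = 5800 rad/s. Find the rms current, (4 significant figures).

15.89 A

X_C = 1/(ωC) = 14.86 Ω
Parallel: admittances add. Y = 1/R + jωC
Y = (0.01575 + j0.06728) S
|Y| = 0.06910 S → |Z| = 1/|Y| = 14.47 Ω, ∠Z = −∠Y = -76.83°
I = V/|Z| = 230/14.47 = 15.89 A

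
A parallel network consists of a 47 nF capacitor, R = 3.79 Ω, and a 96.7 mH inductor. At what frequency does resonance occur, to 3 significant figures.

2.36 kHz

ω₀ = 1/√(LC) = 1/√(0.0967 × 4.7e-08) = 14830 rad/s
f₀ = ω₀/(2π) = 2.36 kHz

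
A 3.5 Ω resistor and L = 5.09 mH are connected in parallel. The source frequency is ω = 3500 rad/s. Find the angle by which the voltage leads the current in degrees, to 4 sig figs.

11.11°

X_L = ωL = 17.82 Ω
Parallel: admittances add. Y = 1/R + 1/(jωL)
Y = (0.2857 − j0.05613) S
|Y| = 0.2912 S → |Z| = 1/|Y| = 3.434 Ω, ∠Z = −∠Y = 11.11°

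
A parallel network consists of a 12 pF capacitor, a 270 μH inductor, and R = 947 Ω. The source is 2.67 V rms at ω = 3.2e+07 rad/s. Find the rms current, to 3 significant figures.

X_L = ωL = 8640 Ω
X_C = 1/(ωC) = 2600 Ω
Parallel: admittances add. Y = 1/R + 1/(jωL) + jωC
Y = (0.00106 + j0.000268) S
|Y| = 0.00109 S → |Z| = 1/|Y| = 918 Ω, ∠Z = −∠Y = -14.3°
I = V/|Z| = 2.67/918 = 2.91 mA

2.91 mA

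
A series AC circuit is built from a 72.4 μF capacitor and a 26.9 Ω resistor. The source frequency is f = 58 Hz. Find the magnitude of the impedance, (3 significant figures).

46.5 Ω

ω = 2πf = 364.4 rad/s
X_C = 1/(ωC) = 37.9 Ω
Z = 26.9 − j37.9 Ω
|Z| = √(26.9² + 37.9²) = 46.5 Ω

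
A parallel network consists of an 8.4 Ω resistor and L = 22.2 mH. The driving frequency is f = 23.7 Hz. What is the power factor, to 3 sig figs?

0.366

ω = 2πf = 148.9 rad/s
X_L = ωL = 3.31 Ω
Parallel: admittances add. Y = 1/R + 1/(jωL)
Y = (0.119 − j0.302) S
|Y| = 0.325 S → |Z| = 1/|Y| = 3.08 Ω, ∠Z = −∠Y = 68.5°
cos φ = cos(68.5°) = 0.366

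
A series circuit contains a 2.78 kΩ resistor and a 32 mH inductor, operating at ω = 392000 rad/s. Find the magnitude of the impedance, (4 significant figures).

X_L = ωL = 12540 Ω
Z = 2780 + j12540 Ω
|Z| = √(2780² + 12540²) = 12850 Ω

12850 Ω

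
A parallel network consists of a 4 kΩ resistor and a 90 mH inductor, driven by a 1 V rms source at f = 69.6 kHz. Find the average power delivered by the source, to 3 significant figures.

250 μW

ω = 2πf = 437300 rad/s
X_L = ωL = 39400 Ω
Parallel: admittances add. Y = 1/R + 1/(jωL)
Y = (0.000250 − j2.54e-05) S
|Y| = 0.000251 S → |Z| = 1/|Y| = 3980 Ω, ∠Z = −∠Y = 5.80°
I = V/|Z| = 251 μA
P = VI cos φ = 1 × 0.000251 × cos(5.80°) = 250 μW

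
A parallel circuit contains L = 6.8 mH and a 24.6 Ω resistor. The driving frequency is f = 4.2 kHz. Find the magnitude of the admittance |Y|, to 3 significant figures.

ω = 2πf = 26390 rad/s
X_L = ωL = 179 Ω
Parallel: admittances add. Y = 1/R + 1/(jωL)
Y = (0.0407 − j0.00557) S
|Y| = 0.0410 S → |Z| = 1/|Y| = 24.4 Ω, ∠Z = −∠Y = 7.81°

41.0 mS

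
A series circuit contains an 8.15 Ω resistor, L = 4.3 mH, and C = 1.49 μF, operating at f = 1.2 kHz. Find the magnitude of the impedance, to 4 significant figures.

57.18 Ω

ω = 2πf = 7540 rad/s
X_L = ωL = 32.42 Ω
X_C = 1/(ωC) = 89.01 Ω
Net reactance X = X_L − X_C = -56.59 Ω
Z = 8.150 − j56.59 Ω
|Z| = √(8.150² + 56.59²) = 57.18 Ω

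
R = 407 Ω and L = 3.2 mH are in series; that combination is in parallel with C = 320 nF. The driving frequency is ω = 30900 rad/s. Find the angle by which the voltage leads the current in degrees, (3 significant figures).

X_L = ωL = 98.9 Ω
X_C = 1/(ωC) = 101 Ω
Branch 1 (R+jX_L): Z₁ = 407 + j98.9 Ω, |Z₁| = 419 Ω
Branch 2 (−jX_C): Z₂ = −j101 Ω
Parallel: Z = Z₁Z₂/(Z₁+Z₂), |Z| = 104 Ω, ∠Z = -76.0°

-76.0°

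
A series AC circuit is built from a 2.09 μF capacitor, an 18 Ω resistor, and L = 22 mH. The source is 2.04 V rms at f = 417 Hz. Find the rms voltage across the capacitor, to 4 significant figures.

ω = 2πf = 2620 rad/s
X_L = ωL = 57.64 Ω
X_C = 1/(ωC) = 182.6 Ω
Net reactance X = X_L − X_C = -125.0 Ω
Z = 18.00 − j125.0 Ω
|Z| = √(18.00² + 125.0²) = 126.3 Ω
I = V/|Z| = 16.16 mA
V_C = I·|Z_C| = 0.01616 × 182.6 = 2.950 V

2.950 V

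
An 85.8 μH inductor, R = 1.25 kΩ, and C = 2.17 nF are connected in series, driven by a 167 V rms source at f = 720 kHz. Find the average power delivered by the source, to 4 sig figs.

ω = 2πf = 4.524e+06 rad/s
X_L = ωL = 388.2 Ω
X_C = 1/(ωC) = 101.9 Ω
Net reactance X = X_L − X_C = 286.3 Ω
Z = 1250 + j286.3 Ω
|Z| = √(1250² + 286.3²) = 1282 Ω
∠Z = arctan(286.3/1250) = 12.90°
I = V/|Z| = 130.2 mA
P = VI cos φ = 167 × 0.1302 × cos(12.90°) = 21.20 W

21.20 W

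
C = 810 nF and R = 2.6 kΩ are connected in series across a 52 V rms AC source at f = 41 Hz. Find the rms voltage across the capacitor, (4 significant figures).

ω = 2πf = 257.6 rad/s
X_C = 1/(ωC) = 4792 Ω
Z = 2600 − j4792 Ω
|Z| = √(2600² + 4792²) = 5452 Ω
I = V/|Z| = 9.537 mA
V_C = I·|Z_C| = 0.009537 × 4792 = 45.71 V

45.71 V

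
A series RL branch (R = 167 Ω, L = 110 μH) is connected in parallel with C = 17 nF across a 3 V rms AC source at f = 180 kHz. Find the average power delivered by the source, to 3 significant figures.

34.7 mW

ω = 2πf = 1.131e+06 rad/s
X_L = ωL = 124 Ω
X_C = 1/(ωC) = 52.0 Ω
Branch 1 (R+jX_L): Z₁ = 167 + j124 Ω, |Z₁| = 208 Ω
Branch 2 (−jX_C): Z₂ = −j52.0 Ω
Parallel: Z = Z₁Z₂/(Z₁+Z₂), |Z| = 59.5 Ω, ∠Z = -76.8°
I = V/|Z| = 50.4 mA
P = VI cos φ = 3 × 0.0504 × cos(-76.8°) = 34.7 mW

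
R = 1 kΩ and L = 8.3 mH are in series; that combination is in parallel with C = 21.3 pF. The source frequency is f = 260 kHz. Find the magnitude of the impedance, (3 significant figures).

ω = 2πf = 1.634e+06 rad/s
X_L = ωL = 13600 Ω
X_C = 1/(ωC) = 28700 Ω
Branch 1 (R+jX_L): Z₁ = 1000 + j13600 Ω, |Z₁| = 13600 Ω
Branch 2 (−jX_C): Z₂ = −j28700 Ω
Parallel: Z = Z₁Z₂/(Z₁+Z₂), |Z| = 25700 Ω, ∠Z = 82.0°

25700 Ω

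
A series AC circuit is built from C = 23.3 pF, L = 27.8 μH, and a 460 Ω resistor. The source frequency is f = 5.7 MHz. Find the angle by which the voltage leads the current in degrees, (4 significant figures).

ω = 2πf = 3.581e+07 rad/s
X_L = ωL = 995.6 Ω
X_C = 1/(ωC) = 1198 Ω
Net reactance X = X_L − X_C = -202.7 Ω
Z = 460.0 − j202.7 Ω
|Z| = √(460.0² + 202.7²) = 502.7 Ω
∠Z = arctan(-202.7/460.0) = -23.78°

-23.78°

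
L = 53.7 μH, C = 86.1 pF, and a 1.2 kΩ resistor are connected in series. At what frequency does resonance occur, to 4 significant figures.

2.341 MHz

ω₀ = 1/√(LC) = 1/√(5.37e-05 × 8.61e-11) = 1.471e+07 rad/s
f₀ = ω₀/(2π) = 2.341 MHz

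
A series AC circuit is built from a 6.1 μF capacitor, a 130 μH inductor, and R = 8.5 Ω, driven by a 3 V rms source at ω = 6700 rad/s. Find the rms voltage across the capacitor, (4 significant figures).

X_L = ωL = 0.8710 Ω
X_C = 1/(ωC) = 24.47 Ω
Net reactance X = X_L − X_C = -23.60 Ω
Z = 8.500 − j23.60 Ω
|Z| = √(8.500² + 23.60²) = 25.08 Ω
I = V/|Z| = 119.6 mA
V_C = I·|Z_C| = 0.1196 × 24.47 = 2.927 V

2.927 V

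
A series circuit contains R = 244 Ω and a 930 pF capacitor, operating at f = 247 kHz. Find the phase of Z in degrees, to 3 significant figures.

ω = 2πf = 1.552e+06 rad/s
X_C = 1/(ωC) = 693 Ω
Z = 244 − j693 Ω
|Z| = √(244² + 693²) = 735 Ω
∠Z = arctan(-693/244) = -70.6°

-70.6°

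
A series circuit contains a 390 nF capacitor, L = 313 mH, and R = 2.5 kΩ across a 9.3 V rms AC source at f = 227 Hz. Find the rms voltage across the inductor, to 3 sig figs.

1.46 V

ω = 2πf = 1426 rad/s
X_L = ωL = 446 Ω
X_C = 1/(ωC) = 1800 Ω
Net reactance X = X_L − X_C = -1350 Ω
Z = 2500 − j1350 Ω
|Z| = √(2500² + 1350²) = 2840 Ω
I = V/|Z| = 3.27 mA
V_L = I·|Z_L| = 0.00327 × 446 = 1.46 V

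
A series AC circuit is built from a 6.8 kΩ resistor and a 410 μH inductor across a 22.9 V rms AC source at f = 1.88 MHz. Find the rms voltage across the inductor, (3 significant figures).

13.3 V

ω = 2πf = 1.181e+07 rad/s
X_L = ωL = 4840 Ω
Z = 6800 + j4840 Ω
|Z| = √(6800² + 4840²) = 8350 Ω
I = V/|Z| = 2.74 mA
V_L = I·|Z_L| = 0.00274 × 4840 = 13.3 V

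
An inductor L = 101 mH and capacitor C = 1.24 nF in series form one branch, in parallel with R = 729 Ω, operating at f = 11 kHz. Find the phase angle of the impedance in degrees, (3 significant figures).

ω = 2πf = 69120 rad/s
X_L = ωL = 6980 Ω
X_C = 1/(ωC) = 11700 Ω
Branch 1: Z₁ = R = 729 Ω
Branch 2 (series LC): Z₂ = j(X_L − X_C) = −j4690 Ω
Parallel: Z = Z₁Z₂/(Z₁+Z₂), |Z| = 720 Ω, ∠Z = -8.84°

-8.84°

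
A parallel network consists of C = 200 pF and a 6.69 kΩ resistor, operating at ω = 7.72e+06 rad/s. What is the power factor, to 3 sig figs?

0.0964

X_C = 1/(ωC) = 648 Ω
Parallel: admittances add. Y = 1/R + jωC
Y = (0.000149 + j0.00154) S
|Y| = 0.00155 S → |Z| = 1/|Y| = 645 Ω, ∠Z = −∠Y = -84.5°
cos φ = cos(-84.5°) = 0.0964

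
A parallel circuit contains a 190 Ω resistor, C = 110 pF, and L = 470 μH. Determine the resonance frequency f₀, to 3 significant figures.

ω₀ = 1/√(LC) = 1/√(0.00047 × 1.1e-10) = 4.398e+06 rad/s
f₀ = ω₀/(2π) = 700 kHz

700 kHz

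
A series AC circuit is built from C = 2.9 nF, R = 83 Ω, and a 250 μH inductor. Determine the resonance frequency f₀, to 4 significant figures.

ω₀ = 1/√(LC) = 1/√(0.00025 × 2.9e-09) = 1.174e+06 rad/s
f₀ = ω₀/(2π) = 186.9 kHz

186.9 kHz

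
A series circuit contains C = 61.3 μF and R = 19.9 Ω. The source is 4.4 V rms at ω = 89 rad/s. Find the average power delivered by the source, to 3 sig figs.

X_C = 1/(ωC) = 183 Ω
Z = 19.9 − j183 Ω
|Z| = √(19.9² + 183²) = 184 Ω
∠Z = arctan(-183/19.9) = -83.8°
I = V/|Z| = 23.9 mA
P = VI cos φ = 4.4 × 0.0239 × cos(-83.8°) = 11.3 mW

11.3 mW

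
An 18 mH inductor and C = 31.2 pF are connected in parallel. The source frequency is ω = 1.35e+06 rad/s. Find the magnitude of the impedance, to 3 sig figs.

1.03e+06 Ω

X_L = ωL = 24300 Ω
X_C = 1/(ωC) = 23700 Ω
Parallel: admittances add. Y = 1/(jωL) + jωC
Y = (0 + j9.68e-07) S
|Y| = 9.68e-07 S → |Z| = 1/|Y| = 1.03e+06 Ω, ∠Z = −∠Y = -90.0°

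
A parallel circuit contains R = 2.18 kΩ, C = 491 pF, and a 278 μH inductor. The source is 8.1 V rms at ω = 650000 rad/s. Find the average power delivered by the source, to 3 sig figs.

X_L = ωL = 181 Ω
X_C = 1/(ωC) = 3130 Ω
Parallel: admittances add. Y = 1/R + 1/(jωL) + jωC
Y = (0.000459 − j0.00521) S
|Y| = 0.00524 S → |Z| = 1/|Y| = 191 Ω, ∠Z = −∠Y = 85.0°
I = V/|Z| = 42.4 mA
P = VI cos φ = 8.1 × 0.0424 × cos(85.0°) = 30.1 mW

30.1 mW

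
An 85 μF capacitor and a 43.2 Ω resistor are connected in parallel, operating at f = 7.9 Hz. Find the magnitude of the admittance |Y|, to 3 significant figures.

23.5 mS

ω = 2πf = 49.64 rad/s
X_C = 1/(ωC) = 237 Ω
Parallel: admittances add. Y = 1/R + jωC
Y = (0.0231 + j0.00422) S
|Y| = 0.0235 S → |Z| = 1/|Y| = 42.5 Ω, ∠Z = −∠Y = -10.3°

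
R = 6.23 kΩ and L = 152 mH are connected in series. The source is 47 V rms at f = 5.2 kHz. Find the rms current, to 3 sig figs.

ω = 2πf = 32670 rad/s
X_L = ωL = 4970 Ω
Z = 6230 + j4970 Ω
|Z| = √(6230² + 4970²) = 7970 Ω
I = V/|Z| = 47/7970 = 5.90 mA

5.90 mA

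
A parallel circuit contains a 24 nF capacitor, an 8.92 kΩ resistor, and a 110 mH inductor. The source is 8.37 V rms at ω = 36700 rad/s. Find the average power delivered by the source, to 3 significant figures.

7.85 mW

X_L = ωL = 4040 Ω
X_C = 1/(ωC) = 1140 Ω
Parallel: admittances add. Y = 1/R + 1/(jωL) + jωC
Y = (0.000112 + j0.000633) S
|Y| = 0.000643 S → |Z| = 1/|Y| = 1560 Ω, ∠Z = −∠Y = -80.0°
I = V/|Z| = 5.38 mA
P = VI cos φ = 8.37 × 0.00538 × cos(-80.0°) = 7.85 mW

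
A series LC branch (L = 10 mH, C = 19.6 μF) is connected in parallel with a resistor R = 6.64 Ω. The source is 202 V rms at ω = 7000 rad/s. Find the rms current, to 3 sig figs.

30.6 A

X_L = ωL = 70.0 Ω
X_C = 1/(ωC) = 7.29 Ω
Branch 1: Z₁ = R = 6.64 Ω
Branch 2 (series LC): Z₂ = j(X_L − X_C) = j62.7 Ω
Parallel: Z = Z₁Z₂/(Z₁+Z₂), |Z| = 6.60 Ω, ∠Z = 6.04°
I = V/|Z| = 202/6.60 = 30.6 A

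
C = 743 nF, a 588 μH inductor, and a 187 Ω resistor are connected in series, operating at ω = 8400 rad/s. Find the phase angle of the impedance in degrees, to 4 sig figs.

-39.71°

X_L = ωL = 4.939 Ω
X_C = 1/(ωC) = 160.2 Ω
Net reactance X = X_L − X_C = -155.3 Ω
Z = 187.0 − j155.3 Ω
|Z| = √(187.0² + 155.3²) = 243.1 Ω
∠Z = arctan(-155.3/187.0) = -39.71°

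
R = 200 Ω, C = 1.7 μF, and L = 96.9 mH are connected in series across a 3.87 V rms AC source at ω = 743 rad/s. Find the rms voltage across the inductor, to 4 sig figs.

0.3730 V

X_L = ωL = 72.00 Ω
X_C = 1/(ωC) = 791.7 Ω
Net reactance X = X_L − X_C = -719.7 Ω
Z = 200.0 − j719.7 Ω
|Z| = √(200.0² + 719.7²) = 747.0 Ω
I = V/|Z| = 5.181 mA
V_L = I·|Z_L| = 0.005181 × 72.00 = 0.3730 V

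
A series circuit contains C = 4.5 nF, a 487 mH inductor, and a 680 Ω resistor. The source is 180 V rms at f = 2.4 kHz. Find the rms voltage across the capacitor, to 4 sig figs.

ω = 2πf = 15080 rad/s
X_L = ωL = 7344 Ω
X_C = 1/(ωC) = 14740 Ω
Net reactance X = X_L − X_C = -7393 Ω
Z = 680.0 − j7393 Ω
|Z| = √(680.0² + 7393²) = 7424 Ω
I = V/|Z| = 24.25 mA
V_C = I·|Z_C| = 0.02425 × 14740 = 357.3 V

357.3 V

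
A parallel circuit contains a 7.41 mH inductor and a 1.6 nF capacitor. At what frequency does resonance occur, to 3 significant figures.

46.2 kHz

ω₀ = 1/√(LC) = 1/√(0.00741 × 1.6e-09) = 290400 rad/s
f₀ = ω₀/(2π) = 46.2 kHz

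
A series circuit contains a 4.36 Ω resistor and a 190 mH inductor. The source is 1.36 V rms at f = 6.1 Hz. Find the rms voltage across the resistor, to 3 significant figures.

0.699 V

ω = 2πf = 38.33 rad/s
X_L = ωL = 7.28 Ω
Z = 4.36 + j7.28 Ω
|Z| = √(4.36² + 7.28²) = 8.49 Ω
I = V/|Z| = 160 mA
V_R = I·|Z_R| = 0.160 × 4.36 = 0.699 V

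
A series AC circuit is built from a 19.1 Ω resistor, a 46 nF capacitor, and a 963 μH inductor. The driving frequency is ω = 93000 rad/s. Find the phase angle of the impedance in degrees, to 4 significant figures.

-82.45°

X_L = ωL = 89.56 Ω
X_C = 1/(ωC) = 233.8 Ω
Net reactance X = X_L − X_C = -144.2 Ω
Z = 19.10 − j144.2 Ω
|Z| = √(19.10² + 144.2²) = 145.5 Ω
∠Z = arctan(-144.2/19.10) = -82.45°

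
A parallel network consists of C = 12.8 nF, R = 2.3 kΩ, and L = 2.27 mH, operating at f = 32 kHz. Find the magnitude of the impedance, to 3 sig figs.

1730 Ω

ω = 2πf = 201100 rad/s
X_L = ωL = 456 Ω
X_C = 1/(ωC) = 389 Ω
Parallel: admittances add. Y = 1/R + 1/(jωL) + jωC
Y = (0.000435 + j0.000383) S
|Y| = 0.000579 S → |Z| = 1/|Y| = 1730 Ω, ∠Z = −∠Y = -41.3°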